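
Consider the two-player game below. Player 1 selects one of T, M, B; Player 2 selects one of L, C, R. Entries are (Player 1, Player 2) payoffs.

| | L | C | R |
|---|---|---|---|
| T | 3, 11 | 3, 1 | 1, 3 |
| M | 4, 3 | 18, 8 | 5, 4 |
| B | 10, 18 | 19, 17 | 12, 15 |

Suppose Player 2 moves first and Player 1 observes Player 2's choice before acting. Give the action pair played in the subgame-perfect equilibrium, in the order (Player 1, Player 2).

(B, L)

Backward induction with Player 2 moving first.
- L → Player 1 plays B (best of 3, 4, 10); Player 2 gets 18.
- C → Player 1 plays B (best of 3, 18, 19); Player 2 gets 17.
- R → Player 1 plays B (best of 1, 5, 12); Player 2 gets 15.
Player 2's induced payoffs are 18, 17, 15, so Player 2 commits to L. Subgame-perfect outcome: (B, L) with payoffs (10, 18).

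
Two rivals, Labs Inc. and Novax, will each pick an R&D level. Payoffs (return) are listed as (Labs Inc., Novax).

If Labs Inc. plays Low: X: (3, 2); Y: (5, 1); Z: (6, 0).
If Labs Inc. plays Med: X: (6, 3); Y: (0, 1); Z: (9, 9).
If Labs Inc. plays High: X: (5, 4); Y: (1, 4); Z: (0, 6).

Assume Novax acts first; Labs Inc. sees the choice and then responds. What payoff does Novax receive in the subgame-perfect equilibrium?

9

Backward induction with Novax moving first.
- X: BR = Med, leader payoff 3.
- Y: BR = Low, leader payoff 1.
- Z: BR = Med, leader payoff 9.
Maximizing over 3, 1, 9, Novax chooses Z. Subgame-perfect outcome: (Med, Z) with payoffs (9, 9).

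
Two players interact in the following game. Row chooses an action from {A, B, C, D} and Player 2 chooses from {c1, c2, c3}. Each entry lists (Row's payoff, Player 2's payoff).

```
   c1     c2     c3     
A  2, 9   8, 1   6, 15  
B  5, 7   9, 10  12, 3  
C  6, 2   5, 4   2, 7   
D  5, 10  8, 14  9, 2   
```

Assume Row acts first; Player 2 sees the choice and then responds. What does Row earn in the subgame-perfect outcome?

9

Work backward from Player 2's decision.
- A: BR = c3, leader payoff 6.
- B: BR = c2, leader payoff 9.
- C: BR = c3, leader payoff 2.
- D: BR = c2, leader payoff 8.
Among 6, 9, 2, 8, the best is 9 at B. Subgame-perfect outcome: (B, c2) with payoffs (9, 10).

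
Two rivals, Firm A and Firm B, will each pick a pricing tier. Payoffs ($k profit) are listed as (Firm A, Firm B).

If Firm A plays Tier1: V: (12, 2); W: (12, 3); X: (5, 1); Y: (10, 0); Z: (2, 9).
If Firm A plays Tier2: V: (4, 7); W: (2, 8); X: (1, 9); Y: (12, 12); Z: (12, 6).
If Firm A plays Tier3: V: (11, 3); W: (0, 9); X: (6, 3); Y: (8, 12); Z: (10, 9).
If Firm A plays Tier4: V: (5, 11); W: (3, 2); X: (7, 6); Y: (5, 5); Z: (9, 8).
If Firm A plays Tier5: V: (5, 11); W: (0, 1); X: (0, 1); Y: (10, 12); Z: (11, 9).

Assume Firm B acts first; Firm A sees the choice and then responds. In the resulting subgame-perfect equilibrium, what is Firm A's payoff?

Firm A best-responds to each possible Firm B move:
- V: Firm A compares 12, 4, 11, 5, 5 and picks Tier1; Firm B would get 2.
- W: Firm A compares 12, 2, 0, 3, 0 and picks Tier1; Firm B would get 3.
- X: Firm A compares 5, 1, 6, 7, 0 and picks Tier4; Firm B would get 6.
- Y: Firm A compares 10, 12, 8, 5, 10 and picks Tier2; Firm B would get 12.
- Z: Firm A compares 2, 12, 10, 9, 11 and picks Tier2; Firm B would get 6.
Among 2, 3, 6, 12, 6, the best is 12 at Y. Subgame-perfect outcome: (Tier2, Y) with payoffs (12, 12).

12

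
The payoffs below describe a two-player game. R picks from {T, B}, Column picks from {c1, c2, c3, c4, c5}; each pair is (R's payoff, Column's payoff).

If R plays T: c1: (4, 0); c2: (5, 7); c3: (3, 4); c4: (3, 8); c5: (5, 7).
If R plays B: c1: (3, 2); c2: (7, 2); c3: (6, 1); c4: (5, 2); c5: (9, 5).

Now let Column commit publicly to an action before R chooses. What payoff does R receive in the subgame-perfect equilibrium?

Backward induction with Column moving first.
- c1: R compares 4, 3 and picks T; Column would get 0.
- c2: R compares 5, 7 and picks B; Column would get 2.
- c3: R compares 3, 6 and picks B; Column would get 1.
- c4: R compares 3, 5 and picks B; Column would get 2.
- c5: R compares 5, 9 and picks B; Column would get 5.
Maximizing over 0, 2, 1, 2, 5, Column chooses c5. Subgame-perfect outcome: (B, c5) with payoffs (9, 5).

9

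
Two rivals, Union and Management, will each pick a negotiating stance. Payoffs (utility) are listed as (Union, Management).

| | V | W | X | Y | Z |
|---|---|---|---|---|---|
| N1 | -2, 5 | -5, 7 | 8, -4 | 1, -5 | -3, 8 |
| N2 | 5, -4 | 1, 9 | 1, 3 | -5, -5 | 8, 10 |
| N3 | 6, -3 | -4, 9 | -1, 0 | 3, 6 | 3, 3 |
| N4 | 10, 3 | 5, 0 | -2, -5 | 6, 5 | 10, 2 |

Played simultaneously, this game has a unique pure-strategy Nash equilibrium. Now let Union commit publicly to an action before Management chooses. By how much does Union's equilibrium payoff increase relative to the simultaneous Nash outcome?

2

Backward induction with Union moving first.
- N1: BR = Z, leader payoff -3.
- N2: BR = Z, leader payoff 8.
- N3: BR = W, leader payoff -4.
- N4: BR = Y, leader payoff 6.
Maximizing over -3, 8, -4, 6, Union chooses N2. Subgame-perfect outcome: (N2, Z) with payoffs (8, 10).
Under simultaneous play:
Union's best replies: V→N4; W→N4; X→N1; Y→N4; Z→N4.
Management's best replies: N1→Z; N2→Z; N3→W; N4→Y.
Only (N4, Y) has each player best-responding; Nash payoffs (6, 5).
Union's commitment gain: 8 − 6 = 2.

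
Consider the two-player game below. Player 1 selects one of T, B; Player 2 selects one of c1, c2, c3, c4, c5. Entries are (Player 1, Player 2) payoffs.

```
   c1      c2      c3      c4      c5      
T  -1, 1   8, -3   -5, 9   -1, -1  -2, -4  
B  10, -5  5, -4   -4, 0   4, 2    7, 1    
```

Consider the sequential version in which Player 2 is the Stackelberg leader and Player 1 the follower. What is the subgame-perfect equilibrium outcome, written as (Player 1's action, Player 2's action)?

(B, c4)

Solve by backward induction (Player 2 leads).
- c1: Player 1 compares -1, 10 and picks B; Player 2 would get -5.
- c2: Player 1 compares 8, 5 and picks T; Player 2 would get -3.
- c3: Player 1 compares -5, -4 and picks B; Player 2 would get 0.
- c4: Player 1 compares -1, 4 and picks B; Player 2 would get 2.
- c5: Player 1 compares -2, 7 and picks B; Player 2 would get 1.
Among -5, -3, 0, 2, 1, the best is 2 at c4. Subgame-perfect outcome: (B, c4) with payoffs (4, 2).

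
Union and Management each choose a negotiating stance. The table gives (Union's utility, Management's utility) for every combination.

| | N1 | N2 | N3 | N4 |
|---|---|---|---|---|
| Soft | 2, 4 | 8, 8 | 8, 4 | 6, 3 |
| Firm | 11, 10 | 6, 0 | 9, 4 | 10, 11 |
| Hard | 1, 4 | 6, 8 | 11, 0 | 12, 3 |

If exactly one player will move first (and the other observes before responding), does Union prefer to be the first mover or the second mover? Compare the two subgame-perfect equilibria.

If Union leads: Management's best replies are Soft→N2, Firm→N4, Hard→N2; Union's induced payoffs 8, 10, 6; outcome (Firm, N4), payoffs (10, 11).
If Management leads: Union's best replies are N1→Firm, N2→Soft, N3→Hard, N4→Hard; Management's induced payoffs 10, 8, 0, 3; outcome (Firm, N1), payoffs (11, 10).
Union gets 10 moving first and 11 moving second, so Union prefers to move second.

second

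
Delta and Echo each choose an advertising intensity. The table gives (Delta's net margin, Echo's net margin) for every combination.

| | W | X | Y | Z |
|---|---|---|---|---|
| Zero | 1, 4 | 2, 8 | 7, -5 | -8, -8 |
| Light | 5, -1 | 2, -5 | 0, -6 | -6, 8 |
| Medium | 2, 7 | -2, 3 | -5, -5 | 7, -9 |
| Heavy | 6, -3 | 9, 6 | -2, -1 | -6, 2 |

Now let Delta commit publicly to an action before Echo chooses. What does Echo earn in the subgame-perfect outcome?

Backward induction with Delta moving first.
- Zero: BR = X, leader payoff 2.
- Light: BR = Z, leader payoff -6.
- Medium: BR = W, leader payoff 2.
- Heavy: BR = X, leader payoff 9.
Delta's induced payoffs are 2, -6, 2, 9, so Delta commits to Heavy. Subgame-perfect outcome: (Heavy, X) with payoffs (9, 6).

6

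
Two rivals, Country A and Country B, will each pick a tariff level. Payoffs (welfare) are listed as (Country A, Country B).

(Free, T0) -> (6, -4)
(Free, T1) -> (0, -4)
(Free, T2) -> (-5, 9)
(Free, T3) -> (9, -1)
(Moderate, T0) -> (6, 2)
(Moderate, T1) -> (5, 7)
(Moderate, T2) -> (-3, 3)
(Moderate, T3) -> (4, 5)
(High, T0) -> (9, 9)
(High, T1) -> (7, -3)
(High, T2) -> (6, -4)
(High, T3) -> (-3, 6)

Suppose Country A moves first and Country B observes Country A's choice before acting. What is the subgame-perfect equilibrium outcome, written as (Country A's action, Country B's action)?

(High, T0)

Backward induction with Country A moving first.
- Free → Country B plays T2 (best of -4, -4, 9, -1); Country A gets -5.
- Moderate → Country B plays T1 (best of 2, 7, 3, 5); Country A gets 5.
- High → Country B plays T0 (best of 9, -3, -4, 6); Country A gets 9.
Among -5, 5, 9, the best is 9 at High. Subgame-perfect outcome: (High, T0) with payoffs (9, 9).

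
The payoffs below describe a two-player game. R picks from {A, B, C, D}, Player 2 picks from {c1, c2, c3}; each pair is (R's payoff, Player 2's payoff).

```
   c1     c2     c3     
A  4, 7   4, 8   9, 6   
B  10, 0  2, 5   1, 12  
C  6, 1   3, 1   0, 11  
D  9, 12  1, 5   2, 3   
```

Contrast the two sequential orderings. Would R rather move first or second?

first

If R leads: Player 2's best replies are A→c2, B→c3, C→c3, D→c1; R's induced payoffs 4, 1, 0, 9; outcome (D, c1), payoffs (9, 12).
If Player 2 leads: R's best replies are c1→B, c2→A, c3→A; Player 2's induced payoffs 0, 8, 6; outcome (A, c2), payoffs (4, 8).
R gets 9 moving first and 4 moving second, so R prefers to move first.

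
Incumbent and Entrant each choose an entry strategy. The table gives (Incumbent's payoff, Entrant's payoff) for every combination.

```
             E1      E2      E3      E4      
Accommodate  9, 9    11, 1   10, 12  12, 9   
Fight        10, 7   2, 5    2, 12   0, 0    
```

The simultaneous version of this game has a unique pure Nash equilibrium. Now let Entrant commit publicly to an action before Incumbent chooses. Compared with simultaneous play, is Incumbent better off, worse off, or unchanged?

unchanged

Solve by backward induction (Entrant leads).
- E1: BR = Fight, leader payoff 7.
- E2: BR = Accommodate, leader payoff 1.
- E3: BR = Accommodate, leader payoff 12.
- E4: BR = Accommodate, leader payoff 9.
Maximizing over 7, 1, 12, 9, Entrant chooses E3. Subgame-perfect outcome: (Accommodate, E3) with payoffs (10, 12).
Now find the simultaneous Nash equilibrium.
Incumbent's best replies: E1→Fight; E2→Accommodate; E3→Accommodate; E4→Accommodate.
Entrant's best replies: Accommodate→E3; Fight→E3.
The unique mutual best reply is (Accommodate, E3), giving (10, 12).
Incumbent earns 10 sequentially versus 10 at the Nash outcome: unchanged.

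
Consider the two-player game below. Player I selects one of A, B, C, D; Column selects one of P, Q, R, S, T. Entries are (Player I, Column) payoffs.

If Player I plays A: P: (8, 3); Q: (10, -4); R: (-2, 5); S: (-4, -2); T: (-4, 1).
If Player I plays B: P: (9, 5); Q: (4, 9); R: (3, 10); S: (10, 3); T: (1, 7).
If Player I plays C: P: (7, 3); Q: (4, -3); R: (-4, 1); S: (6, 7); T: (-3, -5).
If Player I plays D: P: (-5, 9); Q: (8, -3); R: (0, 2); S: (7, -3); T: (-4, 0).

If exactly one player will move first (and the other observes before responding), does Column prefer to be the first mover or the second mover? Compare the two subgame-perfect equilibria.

If Player I leads: Column's best replies are A→R, B→R, C→S, D→P; Player I's induced payoffs -2, 3, 6, -5; outcome (C, S), payoffs (6, 7).
If Column leads: Player I's best replies are P→B, Q→A, R→B, S→B, T→B; Column's induced payoffs 5, -4, 10, 3, 7; outcome (B, R), payoffs (3, 10).
Column gets 10 moving first and 7 moving second, so Column prefers to move first.

first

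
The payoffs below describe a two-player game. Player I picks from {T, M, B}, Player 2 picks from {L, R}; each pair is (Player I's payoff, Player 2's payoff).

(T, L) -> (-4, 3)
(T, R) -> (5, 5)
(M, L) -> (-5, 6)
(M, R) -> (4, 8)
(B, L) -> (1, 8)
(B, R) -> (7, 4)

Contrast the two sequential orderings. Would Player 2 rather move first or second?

first

If Player I leads: Player 2's best replies are T→R, M→R, B→L; Player I's induced payoffs 5, 4, 1; outcome (T, R), payoffs (5, 5).
If Player 2 leads: Player I's best replies are L→B, R→B; Player 2's induced payoffs 8, 4; outcome (B, L), payoffs (1, 8).
Player 2 gets 8 moving first and 5 moving second, so Player 2 prefers to move first.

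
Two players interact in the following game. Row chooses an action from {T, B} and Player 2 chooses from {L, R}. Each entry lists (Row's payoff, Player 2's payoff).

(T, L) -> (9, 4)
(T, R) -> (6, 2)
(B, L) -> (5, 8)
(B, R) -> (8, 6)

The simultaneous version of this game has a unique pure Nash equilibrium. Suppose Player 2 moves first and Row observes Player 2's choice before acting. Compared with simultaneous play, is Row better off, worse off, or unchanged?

Row best-responds to each possible Player 2 move:
- L: Row compares 9, 5 and picks T; Player 2 would get 4.
- R: Row compares 6, 8 and picks B; Player 2 would get 6.
Player 2's induced payoffs are 4, 6, so Player 2 commits to R. Subgame-perfect outcome: (B, R) with payoffs (8, 6).
Under simultaneous play:
Row's best replies: L→T; R→B.
Player 2's best replies: T→L; B→L.
Only (T, L) has each player best-responding; Nash payoffs (9, 4).
Row earns 8 sequentially versus 9 at the Nash outcome: worse off.

worse off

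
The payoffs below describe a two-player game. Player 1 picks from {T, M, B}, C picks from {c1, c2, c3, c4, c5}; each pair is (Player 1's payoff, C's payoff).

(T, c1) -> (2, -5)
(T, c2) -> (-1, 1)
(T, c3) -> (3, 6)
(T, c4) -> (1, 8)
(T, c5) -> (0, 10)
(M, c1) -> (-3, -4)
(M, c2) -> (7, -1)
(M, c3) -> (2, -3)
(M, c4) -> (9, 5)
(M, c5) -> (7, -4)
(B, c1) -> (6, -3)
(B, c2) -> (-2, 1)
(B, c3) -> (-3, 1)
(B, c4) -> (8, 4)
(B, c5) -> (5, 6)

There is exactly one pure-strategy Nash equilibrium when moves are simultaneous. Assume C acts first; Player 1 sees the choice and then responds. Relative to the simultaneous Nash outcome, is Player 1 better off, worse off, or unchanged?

Solve by backward induction (C leads).
- c1 → Player 1 plays B (best of 2, -3, 6); C gets -3.
- c2 → Player 1 plays M (best of -1, 7, -2); C gets -1.
- c3 → Player 1 plays T (best of 3, 2, -3); C gets 6.
- c4 → Player 1 plays M (best of 1, 9, 8); C gets 5.
- c5 → Player 1 plays M (best of 0, 7, 5); C gets -4.
C's induced payoffs are -3, -1, 6, 5, -4, so C commits to c3. Subgame-perfect outcome: (T, c3) with payoffs (3, 6).
Under simultaneous play:
Player 1's best replies: c1→B; c2→M; c3→T; c4→M; c5→M.
C's best replies: T→c5; M→c4; B→c5.
Only (M, c4) has each player best-responding; Nash payoffs (9, 5).
Player 1 earns 3 sequentially versus 9 at the Nash outcome: worse off.

worse off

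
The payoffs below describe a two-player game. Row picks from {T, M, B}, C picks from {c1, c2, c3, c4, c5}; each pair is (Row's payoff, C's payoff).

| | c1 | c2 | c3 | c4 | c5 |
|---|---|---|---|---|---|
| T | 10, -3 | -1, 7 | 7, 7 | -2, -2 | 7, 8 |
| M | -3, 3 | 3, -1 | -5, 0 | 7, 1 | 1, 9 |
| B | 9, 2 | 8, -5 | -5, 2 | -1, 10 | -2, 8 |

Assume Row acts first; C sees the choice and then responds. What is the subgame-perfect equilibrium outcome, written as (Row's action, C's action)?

Work backward from C's decision.
- T → C plays c5 (best of -3, 7, 7, -2, 8); Row gets 7.
- M → C plays c5 (best of 3, -1, 0, 1, 9); Row gets 1.
- B → C plays c4 (best of 2, -5, 2, 10, 8); Row gets -1.
Maximizing over 7, 1, -1, Row chooses T. Subgame-perfect outcome: (T, c5) with payoffs (7, 8).

(T, c5)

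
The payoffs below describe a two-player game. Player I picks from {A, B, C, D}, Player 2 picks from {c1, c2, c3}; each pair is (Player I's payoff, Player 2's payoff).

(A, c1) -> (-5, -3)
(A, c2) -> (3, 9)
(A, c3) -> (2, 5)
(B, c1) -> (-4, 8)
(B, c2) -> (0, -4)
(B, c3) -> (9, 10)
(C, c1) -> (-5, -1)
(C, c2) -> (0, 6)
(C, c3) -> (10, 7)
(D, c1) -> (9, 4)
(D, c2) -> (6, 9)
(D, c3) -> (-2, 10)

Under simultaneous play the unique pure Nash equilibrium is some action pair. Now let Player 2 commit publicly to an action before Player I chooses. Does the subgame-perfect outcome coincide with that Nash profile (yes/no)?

Backward induction with Player 2 moving first.
- c1 → Player I plays D (best of -5, -4, -5, 9); Player 2 gets 4.
- c2 → Player I plays D (best of 3, 0, 0, 6); Player 2 gets 9.
- c3 → Player I plays C (best of 2, 9, 10, -2); Player 2 gets 7.
Among 4, 9, 7, the best is 9 at c2. Subgame-perfect outcome: (D, c2) with payoffs (6, 9).
For the simultaneous game, intersect best replies.
Player I's best replies: c1→D; c2→D; c3→C.
Player 2's best replies: A→c2; B→c3; C→c3; D→c3.
The unique mutual best reply is (C, c3), giving (10, 7).
Sequential outcome (D, c2) differs from the Nash profile (C, c3).

no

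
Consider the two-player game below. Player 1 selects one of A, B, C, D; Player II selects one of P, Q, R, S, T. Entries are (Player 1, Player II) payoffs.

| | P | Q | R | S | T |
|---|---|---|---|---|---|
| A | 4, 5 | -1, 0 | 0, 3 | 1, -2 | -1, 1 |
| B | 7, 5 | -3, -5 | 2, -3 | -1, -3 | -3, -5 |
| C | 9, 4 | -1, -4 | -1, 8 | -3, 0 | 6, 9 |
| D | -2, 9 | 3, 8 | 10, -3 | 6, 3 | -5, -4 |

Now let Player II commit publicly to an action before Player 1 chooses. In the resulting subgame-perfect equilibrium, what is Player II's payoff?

9

Player 1 best-responds to each possible Player II move:
- P → Player 1 plays C (best of 4, 7, 9, -2); Player II gets 4.
- Q → Player 1 plays D (best of -1, -3, -1, 3); Player II gets 8.
- R → Player 1 plays D (best of 0, 2, -1, 10); Player II gets -3.
- S → Player 1 plays D (best of 1, -1, -3, 6); Player II gets 3.
- T → Player 1 plays C (best of -1, -3, 6, -5); Player II gets 9.
Player II's induced payoffs are 4, 8, -3, 3, 9, so Player II commits to T. Subgame-perfect outcome: (C, T) with payoffs (6, 9).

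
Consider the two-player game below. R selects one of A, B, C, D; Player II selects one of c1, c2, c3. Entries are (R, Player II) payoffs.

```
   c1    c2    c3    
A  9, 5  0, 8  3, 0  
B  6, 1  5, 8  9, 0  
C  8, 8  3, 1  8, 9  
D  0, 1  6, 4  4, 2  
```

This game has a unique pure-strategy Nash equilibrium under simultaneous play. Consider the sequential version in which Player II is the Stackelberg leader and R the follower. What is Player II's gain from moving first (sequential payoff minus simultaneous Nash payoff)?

1

Backward induction with Player II moving first.
- c1: R compares 9, 6, 8, 0 and picks A; Player II would get 5.
- c2: R compares 0, 5, 3, 6 and picks D; Player II would get 4.
- c3: R compares 3, 9, 8, 4 and picks B; Player II would get 0.
Maximizing over 5, 4, 0, Player II chooses c1. Subgame-perfect outcome: (A, c1) with payoffs (9, 5).
For the simultaneous game, intersect best replies.
R's best replies: c1→A; c2→D; c3→B.
Player II's best replies: A→c2; B→c2; C→c3; D→c2.
The unique mutual best reply is (D, c2), giving (6, 4).
Player II's commitment gain: 5 − 4 = 1.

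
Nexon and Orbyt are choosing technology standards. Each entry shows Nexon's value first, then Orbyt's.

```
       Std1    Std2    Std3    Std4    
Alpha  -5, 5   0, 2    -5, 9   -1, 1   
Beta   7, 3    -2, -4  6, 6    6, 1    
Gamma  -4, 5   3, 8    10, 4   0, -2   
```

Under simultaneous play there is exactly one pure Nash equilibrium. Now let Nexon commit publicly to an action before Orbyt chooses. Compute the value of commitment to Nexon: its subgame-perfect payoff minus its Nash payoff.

3

Orbyt best-responds to each possible Nexon move:
- Alpha: BR = Std3, leader payoff -5.
- Beta: BR = Std3, leader payoff 6.
- Gamma: BR = Std2, leader payoff 3.
Among -5, 6, 3, the best is 6 at Beta. Subgame-perfect outcome: (Beta, Std3) with payoffs (6, 6).
Now find the simultaneous Nash equilibrium.
Nexon's best replies: Std1→Beta; Std2→Gamma; Std3→Gamma; Std4→Beta.
Orbyt's best replies: Alpha→Std3; Beta→Std3; Gamma→Std2.
The unique mutual best reply is (Gamma, Std2), giving (3, 8).
Nexon's commitment gain: 6 − 3 = 3.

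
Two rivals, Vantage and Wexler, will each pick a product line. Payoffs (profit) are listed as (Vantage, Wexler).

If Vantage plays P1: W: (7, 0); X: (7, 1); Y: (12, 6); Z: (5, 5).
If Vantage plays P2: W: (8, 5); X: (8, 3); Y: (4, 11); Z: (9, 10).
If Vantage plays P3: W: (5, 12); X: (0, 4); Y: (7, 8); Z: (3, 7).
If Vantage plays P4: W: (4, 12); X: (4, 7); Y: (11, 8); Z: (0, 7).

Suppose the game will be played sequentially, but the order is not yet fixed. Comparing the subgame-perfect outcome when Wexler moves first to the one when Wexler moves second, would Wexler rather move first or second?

first

If Vantage leads: Wexler's best replies are P1→Y, P2→Y, P3→W, P4→W; Vantage's induced payoffs 12, 4, 5, 4; outcome (P1, Y), payoffs (12, 6).
If Wexler leads: Vantage's best replies are W→P2, X→P2, Y→P1, Z→P2; Wexler's induced payoffs 5, 3, 6, 10; outcome (P2, Z), payoffs (9, 10).
Wexler gets 10 moving first and 6 moving second, so Wexler prefers to move first.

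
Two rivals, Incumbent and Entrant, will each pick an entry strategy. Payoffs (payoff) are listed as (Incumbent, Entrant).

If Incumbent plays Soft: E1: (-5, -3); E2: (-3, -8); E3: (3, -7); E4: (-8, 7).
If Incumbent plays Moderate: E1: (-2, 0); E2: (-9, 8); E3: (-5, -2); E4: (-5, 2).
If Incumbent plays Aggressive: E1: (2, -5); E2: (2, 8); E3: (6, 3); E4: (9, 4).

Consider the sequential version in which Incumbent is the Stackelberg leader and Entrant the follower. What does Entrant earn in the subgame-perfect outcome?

Backward induction with Incumbent moving first.
- Soft → Entrant plays E4 (best of -3, -8, -7, 7); Incumbent gets -8.
- Moderate → Entrant plays E2 (best of 0, 8, -2, 2); Incumbent gets -9.
- Aggressive → Entrant plays E2 (best of -5, 8, 3, 4); Incumbent gets 2.
Maximizing over -8, -9, 2, Incumbent chooses Aggressive. Subgame-perfect outcome: (Aggressive, E2) with payoffs (2, 8).

8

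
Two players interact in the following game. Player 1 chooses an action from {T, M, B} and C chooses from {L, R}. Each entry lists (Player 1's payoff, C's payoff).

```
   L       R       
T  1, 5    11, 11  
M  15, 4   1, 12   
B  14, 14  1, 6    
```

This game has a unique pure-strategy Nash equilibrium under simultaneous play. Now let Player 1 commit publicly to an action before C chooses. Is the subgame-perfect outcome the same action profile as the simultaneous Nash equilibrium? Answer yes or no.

C best-responds to each possible Player 1 move:
- T: BR = R, leader payoff 11.
- M: BR = R, leader payoff 1.
- B: BR = L, leader payoff 14.
Player 1's induced payoffs are 11, 1, 14, so Player 1 commits to B. Subgame-perfect outcome: (B, L) with payoffs (14, 14).
For the simultaneous game, intersect best replies.
Player 1's best replies: L→M; R→T.
C's best replies: T→R; M→R; B→L.
The unique mutual best reply is (T, R), giving (11, 11).
Sequential outcome (B, L) differs from the Nash profile (T, R).

no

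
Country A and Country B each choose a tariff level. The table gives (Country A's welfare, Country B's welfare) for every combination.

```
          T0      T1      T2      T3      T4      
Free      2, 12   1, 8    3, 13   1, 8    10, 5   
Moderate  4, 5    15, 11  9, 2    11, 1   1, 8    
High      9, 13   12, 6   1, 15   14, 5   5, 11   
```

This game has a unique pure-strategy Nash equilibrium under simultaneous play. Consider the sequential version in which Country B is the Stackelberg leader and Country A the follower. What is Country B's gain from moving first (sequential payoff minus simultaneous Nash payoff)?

Backward induction with Country B moving first.
- T0: BR = High, leader payoff 13.
- T1: BR = Moderate, leader payoff 11.
- T2: BR = Moderate, leader payoff 2.
- T3: BR = High, leader payoff 5.
- T4: BR = Free, leader payoff 5.
Maximizing over 13, 11, 2, 5, 5, Country B chooses T0. Subgame-perfect outcome: (High, T0) with payoffs (9, 13).
Now find the simultaneous Nash equilibrium.
Country A's best replies: T0→High; T1→Moderate; T2→Moderate; T3→High; T4→Free.
Country B's best replies: Free→T2; Moderate→T1; High→T2.
The unique mutual best reply is (Moderate, T1), giving (15, 11).
Country B's commitment gain: 13 − 11 = 2.

2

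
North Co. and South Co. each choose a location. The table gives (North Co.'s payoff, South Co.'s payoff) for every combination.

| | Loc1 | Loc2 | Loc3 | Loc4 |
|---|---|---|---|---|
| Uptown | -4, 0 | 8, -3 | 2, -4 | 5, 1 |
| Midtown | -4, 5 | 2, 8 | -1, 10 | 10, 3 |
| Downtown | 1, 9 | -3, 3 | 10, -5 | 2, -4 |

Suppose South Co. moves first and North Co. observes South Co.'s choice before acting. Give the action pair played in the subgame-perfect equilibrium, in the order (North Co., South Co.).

(Downtown, Loc1)

Solve by backward induction (South Co. leads).
- Loc1: North Co. compares -4, -4, 1 and picks Downtown; South Co. would get 9.
- Loc2: North Co. compares 8, 2, -3 and picks Uptown; South Co. would get -3.
- Loc3: North Co. compares 2, -1, 10 and picks Downtown; South Co. would get -5.
- Loc4: North Co. compares 5, 10, 2 and picks Midtown; South Co. would get 3.
Maximizing over 9, -3, -5, 3, South Co. chooses Loc1. Subgame-perfect outcome: (Downtown, Loc1) with payoffs (1, 9).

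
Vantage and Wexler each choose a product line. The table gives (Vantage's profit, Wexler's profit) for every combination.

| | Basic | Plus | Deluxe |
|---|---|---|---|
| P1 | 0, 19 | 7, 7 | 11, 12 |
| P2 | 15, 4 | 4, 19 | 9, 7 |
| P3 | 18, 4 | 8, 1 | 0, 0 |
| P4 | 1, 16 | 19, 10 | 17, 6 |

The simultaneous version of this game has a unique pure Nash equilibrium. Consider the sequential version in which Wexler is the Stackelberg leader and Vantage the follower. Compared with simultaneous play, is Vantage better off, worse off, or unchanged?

Vantage best-responds to each possible Wexler move:
- Basic → Vantage plays P3 (best of 0, 15, 18, 1); Wexler gets 4.
- Plus → Vantage plays P4 (best of 7, 4, 8, 19); Wexler gets 10.
- Deluxe → Vantage plays P4 (best of 11, 9, 0, 17); Wexler gets 6.
Among 4, 10, 6, the best is 10 at Plus. Subgame-perfect outcome: (P4, Plus) with payoffs (19, 10).
Now find the simultaneous Nash equilibrium.
Vantage's best replies: Basic→P3; Plus→P4; Deluxe→P4.
Wexler's best replies: P1→Basic; P2→Plus; P3→Basic; P4→Basic.
Only (P3, Basic) has each player best-responding; Nash payoffs (18, 4).
Vantage earns 19 sequentially versus 18 at the Nash outcome: better off.

better off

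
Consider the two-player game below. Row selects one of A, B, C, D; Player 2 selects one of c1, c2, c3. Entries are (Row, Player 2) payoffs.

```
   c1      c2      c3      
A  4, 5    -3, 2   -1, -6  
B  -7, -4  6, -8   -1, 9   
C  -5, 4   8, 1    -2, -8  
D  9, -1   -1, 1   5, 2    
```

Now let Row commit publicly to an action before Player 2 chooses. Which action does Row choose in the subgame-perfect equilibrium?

Work backward from Player 2's decision.
- A: Player 2 compares 5, 2, -6 and picks c1; Row would get 4.
- B: Player 2 compares -4, -8, 9 and picks c3; Row would get -1.
- C: Player 2 compares 4, 1, -8 and picks c1; Row would get -5.
- D: Player 2 compares -1, 1, 2 and picks c3; Row would get 5.
Among 4, -1, -5, 5, the best is 5 at D. Subgame-perfect outcome: (D, c3) with payoffs (5, 2).

D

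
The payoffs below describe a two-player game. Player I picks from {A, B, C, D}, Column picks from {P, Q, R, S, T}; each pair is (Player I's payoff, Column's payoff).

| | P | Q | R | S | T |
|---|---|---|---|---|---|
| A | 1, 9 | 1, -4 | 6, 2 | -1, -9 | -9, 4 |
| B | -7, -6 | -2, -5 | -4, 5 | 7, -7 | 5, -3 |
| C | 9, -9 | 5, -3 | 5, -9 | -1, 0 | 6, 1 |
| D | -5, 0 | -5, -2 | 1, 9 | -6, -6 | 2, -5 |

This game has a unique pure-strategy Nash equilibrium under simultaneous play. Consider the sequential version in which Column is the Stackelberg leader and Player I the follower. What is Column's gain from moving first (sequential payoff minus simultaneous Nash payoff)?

1

Backward induction with Column moving first.
- P: Player I compares 1, -7, 9, -5 and picks C; Column would get -9.
- Q: Player I compares 1, -2, 5, -5 and picks C; Column would get -3.
- R: Player I compares 6, -4, 5, 1 and picks A; Column would get 2.
- S: Player I compares -1, 7, -1, -6 and picks B; Column would get -7.
- T: Player I compares -9, 5, 6, 2 and picks C; Column would get 1.
Among -9, -3, 2, -7, 1, the best is 2 at R. Subgame-perfect outcome: (A, R) with payoffs (6, 2).
Now find the simultaneous Nash equilibrium.
Player I's best replies: P→C; Q→C; R→A; S→B; T→C.
Column's best replies: A→P; B→R; C→T; D→R.
Only (C, T) has each player best-responding; Nash payoffs (6, 1).
Column's commitment gain: 2 − 1 = 1.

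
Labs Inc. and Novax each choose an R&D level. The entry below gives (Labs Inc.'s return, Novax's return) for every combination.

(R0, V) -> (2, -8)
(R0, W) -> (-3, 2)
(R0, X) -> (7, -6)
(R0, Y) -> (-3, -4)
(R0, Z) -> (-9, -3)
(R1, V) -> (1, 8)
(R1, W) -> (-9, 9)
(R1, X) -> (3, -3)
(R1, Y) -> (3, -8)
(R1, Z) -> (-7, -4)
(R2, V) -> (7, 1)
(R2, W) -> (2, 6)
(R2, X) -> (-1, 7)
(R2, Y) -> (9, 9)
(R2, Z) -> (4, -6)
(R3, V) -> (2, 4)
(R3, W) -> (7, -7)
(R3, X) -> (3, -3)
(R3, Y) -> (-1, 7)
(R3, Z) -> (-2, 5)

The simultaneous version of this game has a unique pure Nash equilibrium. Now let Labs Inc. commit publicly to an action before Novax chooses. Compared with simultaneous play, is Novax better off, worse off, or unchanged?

unchanged

Novax best-responds to each possible Labs Inc. move:
- R0: BR = W, leader payoff -3.
- R1: BR = W, leader payoff -9.
- R2: BR = Y, leader payoff 9.
- R3: BR = Y, leader payoff -1.
Among -3, -9, 9, -1, the best is 9 at R2. Subgame-perfect outcome: (R2, Y) with payoffs (9, 9).
Now find the simultaneous Nash equilibrium.
Labs Inc.'s best replies: V→R2; W→R3; X→R0; Y→R2; Z→R2.
Novax's best replies: R0→W; R1→W; R2→Y; R3→Y.
The unique mutual best reply is (R2, Y), giving (9, 9).
Novax earns 9 sequentially versus 9 at the Nash outcome: unchanged.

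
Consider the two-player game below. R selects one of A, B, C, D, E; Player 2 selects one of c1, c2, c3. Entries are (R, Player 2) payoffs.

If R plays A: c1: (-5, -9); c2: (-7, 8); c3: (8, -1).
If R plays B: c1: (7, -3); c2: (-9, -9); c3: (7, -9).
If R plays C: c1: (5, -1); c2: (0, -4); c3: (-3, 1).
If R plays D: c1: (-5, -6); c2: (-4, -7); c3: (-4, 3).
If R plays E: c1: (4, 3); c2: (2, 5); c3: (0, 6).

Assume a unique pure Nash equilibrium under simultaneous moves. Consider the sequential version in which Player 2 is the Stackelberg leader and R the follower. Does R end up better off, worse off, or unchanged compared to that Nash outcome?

worse off

Work backward from R's decision.
- c1 → R plays B (best of -5, 7, 5, -5, 4); Player 2 gets -3.
- c2 → R plays E (best of -7, -9, 0, -4, 2); Player 2 gets 5.
- c3 → R plays A (best of 8, 7, -3, -4, 0); Player 2 gets -1.
Among -3, 5, -1, the best is 5 at c2. Subgame-perfect outcome: (E, c2) with payoffs (2, 5).
Now find the simultaneous Nash equilibrium.
R's best replies: c1→B; c2→E; c3→A.
Player 2's best replies: A→c2; B→c1; C→c3; D→c3; E→c3.
The unique mutual best reply is (B, c1), giving (7, -3).
R earns 2 sequentially versus 7 at the Nash outcome: worse off.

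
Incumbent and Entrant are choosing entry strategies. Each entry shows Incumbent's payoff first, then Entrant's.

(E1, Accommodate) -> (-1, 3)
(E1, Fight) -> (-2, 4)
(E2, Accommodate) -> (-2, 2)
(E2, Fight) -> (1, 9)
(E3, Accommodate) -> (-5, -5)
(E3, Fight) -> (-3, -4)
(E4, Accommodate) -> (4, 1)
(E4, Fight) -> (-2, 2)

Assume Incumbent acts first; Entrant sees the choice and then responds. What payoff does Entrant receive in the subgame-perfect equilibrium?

Entrant best-responds to each possible Incumbent move:
- E1: Entrant compares 3, 4 and picks Fight; Incumbent would get -2.
- E2: Entrant compares 2, 9 and picks Fight; Incumbent would get 1.
- E3: Entrant compares -5, -4 and picks Fight; Incumbent would get -3.
- E4: Entrant compares 1, 2 and picks Fight; Incumbent would get -2.
Maximizing over -2, 1, -3, -2, Incumbent chooses E2. Subgame-perfect outcome: (E2, Fight) with payoffs (1, 9).

9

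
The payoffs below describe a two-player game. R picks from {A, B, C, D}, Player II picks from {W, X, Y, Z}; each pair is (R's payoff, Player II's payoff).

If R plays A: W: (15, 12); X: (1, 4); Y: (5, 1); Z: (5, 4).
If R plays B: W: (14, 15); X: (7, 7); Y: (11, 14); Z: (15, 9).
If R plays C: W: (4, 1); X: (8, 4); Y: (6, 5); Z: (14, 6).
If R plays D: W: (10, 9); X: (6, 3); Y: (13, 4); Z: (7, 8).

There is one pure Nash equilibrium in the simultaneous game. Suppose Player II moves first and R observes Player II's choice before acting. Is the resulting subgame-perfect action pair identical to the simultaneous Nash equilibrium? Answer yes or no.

yes

Solve by backward induction (Player II leads).
- W: R compares 15, 14, 4, 10 and picks A; Player II would get 12.
- X: R compares 1, 7, 8, 6 and picks C; Player II would get 4.
- Y: R compares 5, 11, 6, 13 and picks D; Player II would get 4.
- Z: R compares 5, 15, 14, 7 and picks B; Player II would get 9.
Maximizing over 12, 4, 4, 9, Player II chooses W. Subgame-perfect outcome: (A, W) with payoffs (15, 12).
Under simultaneous play:
R's best replies: W→A; X→C; Y→D; Z→B.
Player II's best replies: A→W; B→W; C→Z; D→W.
The unique mutual best reply is (A, W), giving (15, 12).
Sequential outcome (A, W) coincides with the Nash profile (A, W).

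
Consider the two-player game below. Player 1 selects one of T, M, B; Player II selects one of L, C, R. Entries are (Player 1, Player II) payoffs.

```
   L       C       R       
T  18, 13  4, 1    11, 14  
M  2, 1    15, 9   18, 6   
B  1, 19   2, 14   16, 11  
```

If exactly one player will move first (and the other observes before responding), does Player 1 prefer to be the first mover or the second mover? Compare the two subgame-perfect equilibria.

If Player 1 leads: Player II's best replies are T→R, M→C, B→L; Player 1's induced payoffs 11, 15, 1; outcome (M, C), payoffs (15, 9).
If Player II leads: Player 1's best replies are L→T, C→M, R→M; Player II's induced payoffs 13, 9, 6; outcome (T, L), payoffs (18, 13).
Player 1 gets 15 moving first and 18 moving second, so Player 1 prefers to move second.

second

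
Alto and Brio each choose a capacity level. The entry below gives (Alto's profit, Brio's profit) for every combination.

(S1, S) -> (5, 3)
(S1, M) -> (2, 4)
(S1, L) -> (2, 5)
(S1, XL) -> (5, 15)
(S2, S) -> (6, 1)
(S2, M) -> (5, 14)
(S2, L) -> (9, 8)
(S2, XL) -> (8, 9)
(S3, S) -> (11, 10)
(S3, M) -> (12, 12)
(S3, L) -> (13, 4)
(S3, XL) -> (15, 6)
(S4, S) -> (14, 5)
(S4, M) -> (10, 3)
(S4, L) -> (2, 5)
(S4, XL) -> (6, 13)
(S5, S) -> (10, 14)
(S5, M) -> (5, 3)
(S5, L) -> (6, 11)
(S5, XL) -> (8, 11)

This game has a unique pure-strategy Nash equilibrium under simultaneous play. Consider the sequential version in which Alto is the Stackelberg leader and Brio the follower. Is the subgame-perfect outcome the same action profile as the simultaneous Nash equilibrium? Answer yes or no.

yes

Backward induction with Alto moving first.
- S1 → Brio plays XL (best of 3, 4, 5, 15); Alto gets 5.
- S2 → Brio plays M (best of 1, 14, 8, 9); Alto gets 5.
- S3 → Brio plays M (best of 10, 12, 4, 6); Alto gets 12.
- S4 → Brio plays XL (best of 5, 3, 5, 13); Alto gets 6.
- S5 → Brio plays S (best of 14, 3, 11, 11); Alto gets 10.
Among 5, 5, 12, 6, 10, the best is 12 at S3. Subgame-perfect outcome: (S3, M) with payoffs (12, 12).
Under simultaneous play:
Alto's best replies: S→S4; M→S3; L→S3; XL→S3.
Brio's best replies: S1→XL; S2→M; S3→M; S4→XL; S5→S.
The unique mutual best reply is (S3, M), giving (12, 12).
Sequential outcome (S3, M) coincides with the Nash profile (S3, M).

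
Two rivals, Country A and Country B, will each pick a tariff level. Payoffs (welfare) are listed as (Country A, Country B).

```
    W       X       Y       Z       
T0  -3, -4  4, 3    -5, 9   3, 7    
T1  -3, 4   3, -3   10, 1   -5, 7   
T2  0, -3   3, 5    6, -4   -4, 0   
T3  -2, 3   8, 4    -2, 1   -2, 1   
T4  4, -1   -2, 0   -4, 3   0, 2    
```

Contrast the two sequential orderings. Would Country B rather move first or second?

first

If Country A leads: Country B's best replies are T0→Y, T1→Z, T2→X, T3→X, T4→Y; Country A's induced payoffs -5, -5, 3, 8, -4; outcome (T3, X), payoffs (8, 4).
If Country B leads: Country A's best replies are W→T4, X→T3, Y→T1, Z→T0; Country B's induced payoffs -1, 4, 1, 7; outcome (T0, Z), payoffs (3, 7).
Country B gets 7 moving first and 4 moving second, so Country B prefers to move first.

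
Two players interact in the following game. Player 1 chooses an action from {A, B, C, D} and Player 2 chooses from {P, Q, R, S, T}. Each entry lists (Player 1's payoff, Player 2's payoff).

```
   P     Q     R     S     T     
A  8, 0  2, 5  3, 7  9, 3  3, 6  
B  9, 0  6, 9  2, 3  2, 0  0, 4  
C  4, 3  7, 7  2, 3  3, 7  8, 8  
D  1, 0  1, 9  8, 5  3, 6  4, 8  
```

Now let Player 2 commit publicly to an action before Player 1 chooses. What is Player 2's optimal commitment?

T

Solve by backward induction (Player 2 leads).
- P → Player 1 plays B (best of 8, 9, 4, 1); Player 2 gets 0.
- Q → Player 1 plays C (best of 2, 6, 7, 1); Player 2 gets 7.
- R → Player 1 plays D (best of 3, 2, 2, 8); Player 2 gets 5.
- S → Player 1 plays A (best of 9, 2, 3, 3); Player 2 gets 3.
- T → Player 1 plays C (best of 3, 0, 8, 4); Player 2 gets 8.
Among 0, 7, 5, 3, 8, the best is 8 at T. Subgame-perfect outcome: (C, T) with payoffs (8, 8).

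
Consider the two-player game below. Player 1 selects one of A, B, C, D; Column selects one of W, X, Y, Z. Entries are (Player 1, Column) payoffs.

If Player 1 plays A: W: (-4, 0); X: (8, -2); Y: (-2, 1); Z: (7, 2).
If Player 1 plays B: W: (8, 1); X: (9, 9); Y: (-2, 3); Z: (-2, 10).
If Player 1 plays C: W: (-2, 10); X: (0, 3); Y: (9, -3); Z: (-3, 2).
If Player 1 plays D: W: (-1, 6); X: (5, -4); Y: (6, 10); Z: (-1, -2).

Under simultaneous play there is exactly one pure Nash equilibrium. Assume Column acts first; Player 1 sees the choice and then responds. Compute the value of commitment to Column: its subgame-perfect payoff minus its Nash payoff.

7

Work backward from Player 1's decision.
- W: Player 1 compares -4, 8, -2, -1 and picks B; Column would get 1.
- X: Player 1 compares 8, 9, 0, 5 and picks B; Column would get 9.
- Y: Player 1 compares -2, -2, 9, 6 and picks C; Column would get -3.
- Z: Player 1 compares 7, -2, -3, -1 and picks A; Column would get 2.
Maximizing over 1, 9, -3, 2, Column chooses X. Subgame-perfect outcome: (B, X) with payoffs (9, 9).
Under simultaneous play:
Player 1's best replies: W→B; X→B; Y→C; Z→A.
Column's best replies: A→Z; B→Z; C→W; D→Y.
Only (A, Z) has each player best-responding; Nash payoffs (7, 2).
Column's commitment gain: 9 − 2 = 7.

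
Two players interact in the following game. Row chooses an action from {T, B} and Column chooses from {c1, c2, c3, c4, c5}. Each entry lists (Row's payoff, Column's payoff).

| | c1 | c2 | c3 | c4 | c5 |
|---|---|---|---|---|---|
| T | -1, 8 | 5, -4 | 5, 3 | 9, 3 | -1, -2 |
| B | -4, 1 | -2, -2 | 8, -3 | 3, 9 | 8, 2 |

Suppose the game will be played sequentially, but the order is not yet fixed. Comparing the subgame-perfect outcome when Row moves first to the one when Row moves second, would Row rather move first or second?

first

If Row leads: Column's best replies are T→c1, B→c4; Row's induced payoffs -1, 3; outcome (B, c4), payoffs (3, 9).
If Column leads: Row's best replies are c1→T, c2→T, c3→B, c4→T, c5→B; Column's induced payoffs 8, -4, -3, 3, 2; outcome (T, c1), payoffs (-1, 8).
Row gets 3 moving first and -1 moving second, so Row prefers to move first.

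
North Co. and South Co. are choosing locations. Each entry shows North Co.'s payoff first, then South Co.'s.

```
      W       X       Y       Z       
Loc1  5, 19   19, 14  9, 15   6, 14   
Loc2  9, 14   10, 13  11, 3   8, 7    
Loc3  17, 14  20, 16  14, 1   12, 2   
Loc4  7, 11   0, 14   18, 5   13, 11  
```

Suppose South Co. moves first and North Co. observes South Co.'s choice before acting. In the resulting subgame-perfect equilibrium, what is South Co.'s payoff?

North Co. best-responds to each possible South Co. move:
- W: North Co. compares 5, 9, 17, 7 and picks Loc3; South Co. would get 14.
- X: North Co. compares 19, 10, 20, 0 and picks Loc3; South Co. would get 16.
- Y: North Co. compares 9, 11, 14, 18 and picks Loc4; South Co. would get 5.
- Z: North Co. compares 6, 8, 12, 13 and picks Loc4; South Co. would get 11.
Among 14, 16, 5, 11, the best is 16 at X. Subgame-perfect outcome: (Loc3, X) with payoffs (20, 16).

16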